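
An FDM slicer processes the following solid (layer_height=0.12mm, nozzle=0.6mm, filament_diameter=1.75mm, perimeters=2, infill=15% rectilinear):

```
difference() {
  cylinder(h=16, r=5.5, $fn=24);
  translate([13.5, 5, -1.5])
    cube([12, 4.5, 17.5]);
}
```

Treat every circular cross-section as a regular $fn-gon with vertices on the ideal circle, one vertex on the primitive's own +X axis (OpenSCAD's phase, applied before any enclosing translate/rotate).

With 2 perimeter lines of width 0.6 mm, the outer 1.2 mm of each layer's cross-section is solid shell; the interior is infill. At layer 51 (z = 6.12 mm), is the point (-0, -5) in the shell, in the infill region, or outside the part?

At z = 6.12 mm: the r=5.5 cylinder gives a regular 24-gon of circumradius 5.5 (constant along its height); the cube at (13.5, 5) is present — its section is the full 12×4.5 rectangle; After the difference (first − rest): starting from the r=5.5 cylinder, the 12×4.5 cube at (13.5, 5) misses the remaining region (no effect) — 1 connected region. Overall, the cross-section is a single solid region. The nearest boundary edge runs (1.42, -5.31)→(-0.00, -5.50); distance from the point to it = 0.50 mm. The point is inside the cross-section, 0.50 mm from the nearest boundary — within the 1.2 mm shell band (2 × 0.6).

shell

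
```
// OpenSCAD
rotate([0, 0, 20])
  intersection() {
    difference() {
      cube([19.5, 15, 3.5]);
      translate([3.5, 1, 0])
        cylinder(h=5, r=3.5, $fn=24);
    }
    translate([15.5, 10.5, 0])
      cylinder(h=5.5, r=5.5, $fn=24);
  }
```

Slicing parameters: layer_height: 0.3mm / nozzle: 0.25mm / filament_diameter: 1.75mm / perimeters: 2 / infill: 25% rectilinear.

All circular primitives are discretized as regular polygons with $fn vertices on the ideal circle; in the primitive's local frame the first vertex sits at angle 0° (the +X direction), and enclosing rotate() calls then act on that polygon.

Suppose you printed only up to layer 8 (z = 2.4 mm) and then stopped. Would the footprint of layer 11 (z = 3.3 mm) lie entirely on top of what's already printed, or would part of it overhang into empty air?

entirely on top

Compare the two slices. At z = 2.4: the 19.5×15 cube contributes its full rectangle (area 292.50 mm²); the cylinder at (3.5, 1): section is a regular 24-gon, circumradius r=3.5 (area = (24/2)·3.500²·sin(360°/24) = 38.05 mm²); After the difference (first − rest): starting from the 19.5×15 cube (292.50 mm²), the r=3.5 cylinder at (3.5, 1) partially overlaps it — only the 25.89 mm² overlap (of its 38.05 mm²) is removed, clipping the outline — area = 266.61 mm²; the r=5.5 cylinder at (15.5, 10.5) contributes a regular 24-gon of circumradius 5.5 (area = (24/2)·5.500²·sin(360°/24) = 93.95 mm²); Keeping only the common overlap: the r=5.5 cylinder at (15.5, 10.5) partially overlaps the result so far; clipping to the common part keeps 82.34 mm² — area = 82.34 mm²; (whole slice rotated 20° about Z — lengths, areas and connectivity unchanged). At z = 3.3: the cube (footprint 19.5×15) is included at this height (area 292.50 mm²); the cylinder at (3.5, 1): section is a regular 24-gon, circumradius r=3.5 (area = (24/2)·3.500²·sin(360°/24) = 38.05 mm²); After the difference (first − rest): starting from the 19.5×15 cube (292.50 mm²), the r=3.5 cylinder at (3.5, 1) partially overlaps it — only the 25.89 mm² overlap (of its 38.05 mm²) is removed, clipping the outline — area = 266.61 mm²; the cylinder at (15.5, 10.5): section is a regular 24-gon, circumradius r=5.5 (area = (24/2)·5.500²·sin(360°/24) = 93.95 mm²); Keeping only the common overlap: the r=5.5 cylinder at (15.5, 10.5) partially overlaps the result so far; clipping to the common part keeps 82.34 mm² — area = 82.34 mm²; (whole slice rotated 20° about Z — lengths, areas and connectivity unchanged). Checking containment: the cross-section at z = 3.3 is a subset of the cross-section at z = 2.4.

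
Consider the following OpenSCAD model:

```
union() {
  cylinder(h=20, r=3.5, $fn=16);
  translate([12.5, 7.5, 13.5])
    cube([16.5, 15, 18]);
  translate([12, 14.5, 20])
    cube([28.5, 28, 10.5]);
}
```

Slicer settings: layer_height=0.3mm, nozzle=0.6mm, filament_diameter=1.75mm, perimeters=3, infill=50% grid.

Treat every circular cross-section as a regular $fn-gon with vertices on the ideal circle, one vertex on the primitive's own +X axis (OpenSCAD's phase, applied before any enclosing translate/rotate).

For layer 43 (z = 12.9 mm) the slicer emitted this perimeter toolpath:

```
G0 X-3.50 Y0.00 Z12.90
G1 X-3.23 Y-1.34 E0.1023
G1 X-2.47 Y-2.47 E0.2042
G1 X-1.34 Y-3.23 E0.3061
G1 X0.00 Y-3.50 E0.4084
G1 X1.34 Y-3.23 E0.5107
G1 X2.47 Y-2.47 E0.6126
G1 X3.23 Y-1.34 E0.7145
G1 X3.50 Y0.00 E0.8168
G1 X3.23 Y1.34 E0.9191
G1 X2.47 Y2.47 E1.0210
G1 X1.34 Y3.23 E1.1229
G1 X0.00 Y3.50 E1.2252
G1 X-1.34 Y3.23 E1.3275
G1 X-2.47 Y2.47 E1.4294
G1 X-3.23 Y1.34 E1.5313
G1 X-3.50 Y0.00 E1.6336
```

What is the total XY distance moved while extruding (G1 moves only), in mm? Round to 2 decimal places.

Sum the Euclidean lengths of each G1 segment: total = 21.83 mm.

21.83 mm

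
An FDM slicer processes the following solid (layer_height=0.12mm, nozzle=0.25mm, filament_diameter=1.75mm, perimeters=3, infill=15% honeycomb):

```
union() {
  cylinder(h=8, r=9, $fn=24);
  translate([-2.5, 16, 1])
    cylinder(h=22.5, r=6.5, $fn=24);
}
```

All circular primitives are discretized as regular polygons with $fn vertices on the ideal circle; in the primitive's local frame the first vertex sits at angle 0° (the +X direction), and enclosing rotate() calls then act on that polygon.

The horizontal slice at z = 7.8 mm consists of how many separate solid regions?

2

At z = 7.8 mm: the r=9 cylinder gives a regular 24-gon of circumradius 9 (constant along its height); the cylinder at (-2.5, 16): section is a regular 24-gon, circumradius r=6.5; Merging all regions: the 2 present regions are separate (no shared area or edge), so areas and boundary lengths simply add and each stays a separate island — 2 connected regions. The result has 2 disconnected regions.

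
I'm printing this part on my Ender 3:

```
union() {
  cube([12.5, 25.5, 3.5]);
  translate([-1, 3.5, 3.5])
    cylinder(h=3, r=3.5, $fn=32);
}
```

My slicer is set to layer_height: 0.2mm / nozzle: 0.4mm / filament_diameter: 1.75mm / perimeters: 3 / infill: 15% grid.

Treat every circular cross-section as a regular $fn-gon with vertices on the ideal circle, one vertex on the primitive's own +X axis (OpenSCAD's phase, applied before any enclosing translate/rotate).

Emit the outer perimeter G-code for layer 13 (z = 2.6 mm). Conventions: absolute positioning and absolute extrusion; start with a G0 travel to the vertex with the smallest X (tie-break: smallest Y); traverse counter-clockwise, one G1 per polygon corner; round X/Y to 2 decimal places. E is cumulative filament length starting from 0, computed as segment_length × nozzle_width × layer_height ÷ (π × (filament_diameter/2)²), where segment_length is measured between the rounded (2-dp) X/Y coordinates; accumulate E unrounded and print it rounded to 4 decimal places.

At z = 2.6 mm: the cube (footprint 12.5×25.5) is included at this height; the cylinder at (-1, 3.5) is not intersected at this z (z outside [3.5, 6.5]); Merging all regions: only the 12.5×25.5 cube is present, so the union is just that shape — 1 connected region. The outline is a single polygon with 4 vertices. Extrusion per mm of travel: 0.4 × 0.2 / (π × 0.875²) = 0.033260. Accumulating E over each segment gives final E = 2.5278.

G0 X0.00 Y0.00 Z2.60
G1 X12.50 Y0.00 E0.4158
G1 X12.50 Y25.50 E1.2639
G1 X0.00 Y25.50 E1.6796
G1 X0.00 Y0.00 E2.5278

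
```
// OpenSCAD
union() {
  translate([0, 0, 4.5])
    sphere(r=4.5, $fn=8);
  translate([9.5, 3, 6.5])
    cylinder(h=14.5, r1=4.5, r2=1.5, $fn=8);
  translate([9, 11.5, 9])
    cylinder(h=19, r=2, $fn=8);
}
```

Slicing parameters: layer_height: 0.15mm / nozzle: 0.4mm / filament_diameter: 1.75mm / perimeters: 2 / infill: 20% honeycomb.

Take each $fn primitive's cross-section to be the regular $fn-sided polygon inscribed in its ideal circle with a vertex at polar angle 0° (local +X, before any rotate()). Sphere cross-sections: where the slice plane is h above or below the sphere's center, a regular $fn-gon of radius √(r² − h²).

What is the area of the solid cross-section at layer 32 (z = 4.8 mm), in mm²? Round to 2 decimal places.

57.02 mm²

At z = 4.8 mm: the sphere: section is a regular 8-gon, circumradius = √(r²−h²) = √(4.5²−0.3²) = 4.490 (area = (8/2)·4.490²·sin(360°/8) = 57.02 mm²); the cone at (9.5, 3) is not intersected at this z (z outside [6.5, 21]); the cylinder at (9, 11.5) is absent (z outside [9, 28]); Combining (union): only the r=4.5 sphere is present, so the union is just that shape — area = 57.02 mm². Overall, the cross-section is a single solid region. Net area = 57.02 mm².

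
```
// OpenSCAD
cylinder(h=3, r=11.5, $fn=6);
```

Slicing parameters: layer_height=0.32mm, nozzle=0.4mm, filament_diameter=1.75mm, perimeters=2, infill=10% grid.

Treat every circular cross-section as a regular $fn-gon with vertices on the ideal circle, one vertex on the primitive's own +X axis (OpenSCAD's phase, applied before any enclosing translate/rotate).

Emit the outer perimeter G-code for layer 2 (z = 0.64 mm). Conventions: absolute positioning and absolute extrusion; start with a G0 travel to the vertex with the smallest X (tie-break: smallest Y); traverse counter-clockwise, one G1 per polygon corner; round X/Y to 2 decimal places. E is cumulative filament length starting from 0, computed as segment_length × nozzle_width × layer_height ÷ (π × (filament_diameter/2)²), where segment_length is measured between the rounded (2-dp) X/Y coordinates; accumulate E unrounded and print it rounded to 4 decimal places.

G0 X-11.50 Y0.00 Z0.64
G1 X-5.75 Y-9.96 E0.6120
G1 X5.75 Y-9.96 E1.2240
G1 X11.50 Y0.00 E1.8360
G1 X5.75 Y9.96 E2.4480
G1 X-5.75 Y9.96 E3.0600
G1 X-11.50 Y0.00 E3.6720

At z = 0.64 mm: the r=11.5 cylinder contributes a regular 6-gon of circumradius 11.5. The outline is a single polygon with 6 vertices. Extrusion per mm of travel: 0.4 × 0.32 / (π × 0.875²) = 0.053216. Accumulating E over each segment gives final E = 3.6720.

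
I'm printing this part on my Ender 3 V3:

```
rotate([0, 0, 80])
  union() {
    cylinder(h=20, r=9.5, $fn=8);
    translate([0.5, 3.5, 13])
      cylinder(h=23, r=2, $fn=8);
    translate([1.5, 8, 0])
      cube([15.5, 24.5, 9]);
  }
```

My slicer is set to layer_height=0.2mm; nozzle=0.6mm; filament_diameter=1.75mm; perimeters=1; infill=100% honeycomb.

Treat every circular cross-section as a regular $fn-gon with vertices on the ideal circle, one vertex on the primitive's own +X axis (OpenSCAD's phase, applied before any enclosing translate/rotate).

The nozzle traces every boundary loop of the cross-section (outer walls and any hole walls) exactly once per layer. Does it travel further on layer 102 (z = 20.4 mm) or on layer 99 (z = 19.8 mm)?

Layer 102 (z = 20.4): the cylinder is absent (z outside [0, 20]); the r=2 cylinder at (0.5, 3.5) gives a regular 8-gon of circumradius 2 (constant along its height) (perimeter = 2·8·2.000·sin(180°/8) = 12.25 mm); the cube at (1.5, 8) is not intersected at this z (z outside [0, 9]); Merging all regions: only the r=2 cylinder at (0.5, 3.5) is present, so the union is just that shape — boundary = 12.25 mm; (whole slice rotated 80° about Z — lengths, areas and connectivity unchanged). So its perimeter = 12.25 mm. Layer 99 (z = 19.8): the cylinder: section is a regular 8-gon, circumradius r=9.5 (perimeter = 2·8·9.500·sin(180°/8) = 58.17 mm); the cylinder at (0.5, 3.5): section is a regular 8-gon, circumradius r=2 (perimeter = 2·8·2.000·sin(180°/8) = 12.25 mm); the cube at (1.5, 8) is not intersected at this z (z outside [0, 9]); Taking the union: the r=2 cylinder at (0.5, 3.5) lies entirely inside the r=9.5 cylinder, so the union is just the r=9.5 cylinder — boundary = 58.17 mm; (rotated 80° about Z; rotation is an isometry so areas/perimeters/island counts are preserved). So its perimeter = 58.17 mm. Layer 99 is larger (58.17 vs 12.25 mm).

layer 99 (z = 19.8 mm)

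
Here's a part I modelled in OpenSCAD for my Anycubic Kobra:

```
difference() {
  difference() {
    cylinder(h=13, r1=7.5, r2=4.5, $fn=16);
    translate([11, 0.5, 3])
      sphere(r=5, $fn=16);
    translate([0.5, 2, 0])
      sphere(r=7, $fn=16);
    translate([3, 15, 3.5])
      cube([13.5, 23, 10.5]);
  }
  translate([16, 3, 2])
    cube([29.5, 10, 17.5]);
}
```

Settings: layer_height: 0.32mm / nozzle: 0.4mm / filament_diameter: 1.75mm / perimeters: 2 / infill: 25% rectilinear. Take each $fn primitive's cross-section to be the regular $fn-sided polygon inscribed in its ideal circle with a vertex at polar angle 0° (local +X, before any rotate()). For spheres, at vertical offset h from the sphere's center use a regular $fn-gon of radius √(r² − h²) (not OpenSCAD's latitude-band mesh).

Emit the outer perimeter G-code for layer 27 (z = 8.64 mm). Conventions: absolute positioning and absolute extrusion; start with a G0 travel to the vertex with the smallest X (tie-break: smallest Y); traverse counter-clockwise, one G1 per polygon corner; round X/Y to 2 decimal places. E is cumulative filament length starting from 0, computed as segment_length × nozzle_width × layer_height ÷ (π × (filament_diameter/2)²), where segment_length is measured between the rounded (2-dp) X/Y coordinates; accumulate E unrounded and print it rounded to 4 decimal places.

G0 X-5.51 Y0.00 Z8.64
G1 X-5.09 Y-2.11 E0.1145
G1 X-3.89 Y-3.89 E0.2287
G1 X-2.11 Y-5.09 E0.3430
G1 X0.00 Y-5.51 E0.4575
G1 X2.11 Y-5.09 E0.5719
G1 X3.89 Y-3.89 E0.6862
G1 X5.09 Y-2.11 E0.8004
G1 X5.51 Y0.00 E0.9149
G1 X5.09 Y2.11 E1.0294
G1 X3.89 Y3.89 E1.1436
G1 X2.11 Y5.09 E1.2579
G1 X0.00 Y5.51 E1.3724
G1 X-2.11 Y5.09 E1.4869
G1 X-3.89 Y3.89 E1.6011
G1 X-5.09 Y2.11 E1.7153
G1 X-5.51 Y0.00 E1.8298

At z = 8.64 mm: the cone (r1=7.5→r2=4.5) has section circumradius 5.506 here — a regular 16-gon; the sphere at (11, 0.5) is not intersected at this z (|z−center|=5.640 > r=5); the sphere at (0.5, 2) does not reach this height (|z−center|=8.640 > r=7); the cube at (3, 15) is present — its section is the full 13.5×23 rectangle; Subtracting the remaining from the first: starting from the cone, the 13.5×23 cube at (3, 15) misses the remaining region (no effect) — 1 connected region; the cube at (16, 3) (footprint 29.5×10) is included at this height; Taking the first minus the rest: starting from that combined region, the 29.5×10 cube at (16, 3) misses the remaining region (no effect) — 1 connected region. The outline is a single polygon with 16 vertices. Extrusion per mm of travel: 0.4 × 0.32 / (π × 0.875²) = 0.053216. Accumulating E over each segment gives final E = 1.8298.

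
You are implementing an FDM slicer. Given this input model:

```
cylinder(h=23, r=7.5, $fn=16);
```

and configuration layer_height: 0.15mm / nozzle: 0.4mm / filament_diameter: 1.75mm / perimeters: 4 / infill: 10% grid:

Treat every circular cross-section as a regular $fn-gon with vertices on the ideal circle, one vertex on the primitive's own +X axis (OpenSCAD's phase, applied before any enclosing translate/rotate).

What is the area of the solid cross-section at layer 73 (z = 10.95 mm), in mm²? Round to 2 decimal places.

At z = 10.95 mm: the r=7.5 cylinder gives a regular 16-gon of circumradius 7.5 (constant along its height) (area = (16/2)·7.500²·sin(360°/16) = 172.21 mm²). Overall, the cross-section is a single solid region. Net area = 172.21 mm².

172.21 mm²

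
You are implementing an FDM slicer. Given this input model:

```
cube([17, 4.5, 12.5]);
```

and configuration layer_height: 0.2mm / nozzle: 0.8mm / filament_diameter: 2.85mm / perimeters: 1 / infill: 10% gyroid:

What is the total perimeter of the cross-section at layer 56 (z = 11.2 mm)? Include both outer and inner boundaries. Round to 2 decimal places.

43.00 mm

At z = 11.2 mm: the cube is present — its section is the full 17×4.5 rectangle (perimeter 43.00 mm). Overall, the cross-section is a single solid region. Total boundary length (outer) = 43.00 mm.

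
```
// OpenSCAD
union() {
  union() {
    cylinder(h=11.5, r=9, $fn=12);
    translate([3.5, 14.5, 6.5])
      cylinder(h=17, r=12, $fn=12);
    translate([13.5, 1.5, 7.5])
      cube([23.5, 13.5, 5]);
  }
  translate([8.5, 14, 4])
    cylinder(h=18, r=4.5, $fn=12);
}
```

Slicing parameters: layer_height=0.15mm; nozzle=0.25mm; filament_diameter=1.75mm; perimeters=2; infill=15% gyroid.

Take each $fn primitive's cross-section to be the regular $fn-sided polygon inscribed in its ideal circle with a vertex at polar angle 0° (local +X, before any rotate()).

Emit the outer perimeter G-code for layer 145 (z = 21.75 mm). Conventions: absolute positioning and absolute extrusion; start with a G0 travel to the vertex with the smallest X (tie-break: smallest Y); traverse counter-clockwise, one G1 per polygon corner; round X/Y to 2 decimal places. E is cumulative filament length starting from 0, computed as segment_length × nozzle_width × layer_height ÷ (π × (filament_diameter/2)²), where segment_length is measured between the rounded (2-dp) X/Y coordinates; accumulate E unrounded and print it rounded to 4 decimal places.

At z = 21.75 mm: the cylinder does not reach this height (z outside [0, 11.5]); the r=12 cylinder at (3.5, 14.5) contributes a regular 12-gon of circumradius 12; the cube at (13.5, 1.5) is not intersected at this z (z outside [7.5, 12.5]); Taking the union: only the r=12 cylinder at (3.5, 14.5) is present, so the union is just that shape — 1 connected region; the r=4.5 cylinder at (8.5, 14) gives a regular 12-gon of circumradius 4.5 (constant along its height); Taking the union: the r=4.5 cylinder at (8.5, 14) lies entirely inside the result so far, so the union is just the result so far — 1 connected region. The outline is a single polygon with 12 vertices. Extrusion per mm of travel: 0.25 × 0.15 / (π × 0.875²) = 0.015591. Accumulating E over each segment gives final E = 1.1620.

G0 X-8.50 Y14.50 Z21.75
G1 X-6.89 Y8.50 E0.0969
G1 X-2.50 Y4.11 E0.1936
G1 X3.50 Y2.50 E0.2905
G1 X9.50 Y4.11 E0.3874
G1 X13.89 Y8.50 E0.4841
G1 X15.50 Y14.50 E0.5810
G1 X13.89 Y20.50 E0.6779
G1 X9.50 Y24.89 E0.7746
G1 X3.50 Y26.50 E0.8715
G1 X-2.50 Y24.89 E0.9684
G1 X-6.89 Y20.50 E1.0651
G1 X-8.50 Y14.50 E1.1620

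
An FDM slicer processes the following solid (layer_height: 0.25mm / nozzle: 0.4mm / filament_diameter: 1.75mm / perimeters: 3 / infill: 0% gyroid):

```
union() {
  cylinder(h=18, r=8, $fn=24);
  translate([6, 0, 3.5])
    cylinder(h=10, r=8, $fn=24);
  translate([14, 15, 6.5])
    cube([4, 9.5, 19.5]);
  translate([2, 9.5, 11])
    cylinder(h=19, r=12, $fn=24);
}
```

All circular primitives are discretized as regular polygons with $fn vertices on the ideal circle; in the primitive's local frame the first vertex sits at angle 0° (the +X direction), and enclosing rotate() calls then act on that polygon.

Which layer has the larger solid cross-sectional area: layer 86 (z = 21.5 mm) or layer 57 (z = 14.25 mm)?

Layer 86 (z = 21.5): the cylinder is absent (z outside [0, 18]); the cylinder at (6, 0) is absent (z outside [3.5, 13.5]); the cube at (14, 15) is present — its section is the full 4×9.5 rectangle (area 38.00 mm²); the r=12 cylinder at (2, 9.5) gives a regular 24-gon of circumradius 12 (constant along its height) (area = (24/2)·12.000²·sin(360°/24) = 447.24 mm²); Taking the union: the 2 present regions are separate (no shared area or edge), so areas and boundary lengths simply add and each stays a separate island — area = 485.24 mm². So its area = 485.24 mm². Layer 57 (z = 14.25): the r=8 cylinder contributes a regular 24-gon of circumradius 8 (area = (24/2)·8.000²·sin(360°/24) = 198.77 mm²); the cylinder at (6, 0) is not intersected at this z (z outside [3.5, 13.5]); the cube at (14, 15) is present — its section is the full 4×9.5 rectangle (area 38.00 mm²); the r=12 cylinder at (2, 9.5) contributes a regular 24-gon of circumradius 12 (area = (24/2)·12.000²·sin(360°/24) = 447.24 mm²); Combining (union): the regions partially overlap — summed areas 684.01 mm² minus the doubly-counted overlap 119.57 mm² gives 564.45 mm² — area = 564.45 mm². So its area = 564.45 mm². Layer 57 is larger (564.45 vs 485.24 mm²).

layer 57 (z = 14.25 mm)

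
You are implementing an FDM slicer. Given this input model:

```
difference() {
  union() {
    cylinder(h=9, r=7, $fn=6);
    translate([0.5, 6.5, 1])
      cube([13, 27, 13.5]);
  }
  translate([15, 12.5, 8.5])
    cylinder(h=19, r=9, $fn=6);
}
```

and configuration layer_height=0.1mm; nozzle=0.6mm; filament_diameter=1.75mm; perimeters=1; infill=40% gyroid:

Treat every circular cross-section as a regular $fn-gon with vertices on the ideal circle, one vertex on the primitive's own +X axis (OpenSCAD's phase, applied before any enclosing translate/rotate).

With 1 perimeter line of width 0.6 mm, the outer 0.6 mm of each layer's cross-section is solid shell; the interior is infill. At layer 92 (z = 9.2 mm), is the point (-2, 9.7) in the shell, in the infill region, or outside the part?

At z = 9.2 mm: the cylinder does not reach this height (z outside [0, 9]); the cube at (0.5, 6.5) (footprint 13×27) is included at this height; Merging all regions: only the 13×27 cube at (0.5, 6.5) is present, so the union is just that shape — 1 connected region; the r=9 cylinder at (15, 12.5) gives a regular 6-gon of circumradius 9 (constant along its height); Taking the first minus the rest: starting from that combined region, the r=9 cylinder at (15, 12.5) partially overlaps it — only the 75.53 mm² overlap (of its 210.44 mm²) is removed, clipping the outline — 1 connected region. Overall, the cross-section is a single solid region. The nearest boundary edge runs (0.50, 6.50)→(0.50, 33.50); distance from the point to it = 2.50 mm. The point is not inside any of the regions above, so it lies outside the cross-section (2.50 mm from the nearest boundary).

outside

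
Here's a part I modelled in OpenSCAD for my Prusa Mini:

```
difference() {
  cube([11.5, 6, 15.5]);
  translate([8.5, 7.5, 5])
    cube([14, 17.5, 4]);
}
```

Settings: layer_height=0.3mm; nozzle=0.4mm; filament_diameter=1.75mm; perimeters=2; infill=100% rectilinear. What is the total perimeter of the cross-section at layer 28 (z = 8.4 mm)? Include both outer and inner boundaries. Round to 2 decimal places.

35.00 mm

At z = 8.4 mm: the cube is present — its section is the full 11.5×6 rectangle (perimeter 35.00 mm); the cube at (8.5, 7.5) (footprint 14×17.5) is included at this height (perimeter 63.00 mm); After the difference (first − rest): starting from the 11.5×6 cube, the 14×17.5 cube at (8.5, 7.5) misses the remaining region (no effect) — boundary = 35.00 mm. Overall, the cross-section is a single solid region. Total boundary length (outer) = 35.00 mm.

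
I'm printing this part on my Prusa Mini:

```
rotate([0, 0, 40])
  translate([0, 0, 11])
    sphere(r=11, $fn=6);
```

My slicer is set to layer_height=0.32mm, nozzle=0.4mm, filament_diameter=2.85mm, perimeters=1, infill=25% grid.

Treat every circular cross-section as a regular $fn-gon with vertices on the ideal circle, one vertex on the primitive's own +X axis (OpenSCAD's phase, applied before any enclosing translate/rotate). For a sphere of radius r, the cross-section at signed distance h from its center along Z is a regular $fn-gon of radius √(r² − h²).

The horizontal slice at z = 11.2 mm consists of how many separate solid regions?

1

At z = 11.2 mm: the r=11 sphere contributes a regular 6-gon of circumradius √(11²−0.2²) = 10.998; (whole slice rotated 40° about Z — lengths, areas and connectivity unchanged). The result has 1 disconnected region.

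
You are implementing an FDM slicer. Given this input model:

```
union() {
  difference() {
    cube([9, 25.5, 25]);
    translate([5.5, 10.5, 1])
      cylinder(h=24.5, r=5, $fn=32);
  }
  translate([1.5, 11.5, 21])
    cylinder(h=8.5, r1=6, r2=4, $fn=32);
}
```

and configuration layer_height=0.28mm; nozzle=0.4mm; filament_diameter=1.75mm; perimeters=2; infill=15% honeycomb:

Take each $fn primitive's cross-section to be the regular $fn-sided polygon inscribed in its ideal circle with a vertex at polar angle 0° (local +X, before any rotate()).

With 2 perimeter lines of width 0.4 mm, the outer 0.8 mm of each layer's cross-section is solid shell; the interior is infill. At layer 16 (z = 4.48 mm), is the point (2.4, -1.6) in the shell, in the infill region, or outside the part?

outside

At z = 4.48 mm: the 9×25.5 cube contributes its full rectangle; the r=5 cylinder at (5.5, 10.5) gives a regular 32-gon of circumradius 5 (constant along its height); After the difference (first − rest): starting from the 9×25.5 cube, the r=5 cylinder at (5.5, 10.5) partially overlaps it — only the 70.77 mm² overlap (of its 78.04 mm²) is removed, clipping the outline — 1 connected region; the cone at (1.5, 11.5) is absent (z outside [21, 29.5]); Taking the union: only the result so far is present, so the union is just that shape — 1 connected region. Overall, the cross-section is a single solid region. The nearest boundary edge runs (9.00, 0.00)→(0.00, 0.00); distance from the point to it = 1.60 mm. The point is not inside any of the regions above, so it lies outside the cross-section (1.60 mm from the nearest boundary).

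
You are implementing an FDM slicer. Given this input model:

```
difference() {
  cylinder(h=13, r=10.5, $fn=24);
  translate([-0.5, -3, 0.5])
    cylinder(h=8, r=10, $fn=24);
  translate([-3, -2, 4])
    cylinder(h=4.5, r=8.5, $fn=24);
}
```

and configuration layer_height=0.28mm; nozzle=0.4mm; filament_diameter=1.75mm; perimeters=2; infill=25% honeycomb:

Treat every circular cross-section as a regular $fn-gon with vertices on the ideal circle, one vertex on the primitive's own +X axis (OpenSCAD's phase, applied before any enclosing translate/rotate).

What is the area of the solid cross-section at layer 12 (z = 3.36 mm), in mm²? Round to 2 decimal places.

At z = 3.36 mm: the r=10.5 cylinder contributes a regular 24-gon of circumradius 10.5 (area = (24/2)·10.500²·sin(360°/24) = 342.42 mm²); the r=10 cylinder at (-0.5, -3) gives a regular 24-gon of circumradius 10 (constant along its height) (area = (24/2)·10.000²·sin(360°/24) = 310.58 mm²); the cylinder at (-3, -2) is absent (z outside [4, 8.5]); Taking the first minus the rest: starting from the r=10.5 cylinder (342.42 mm²), the r=10 cylinder at (-0.5, -3) partially overlaps it — only the 263.91 mm² overlap (of its 310.58 mm²) is removed, clipping the outline — area = 78.51 mm². Overall, the cross-section is a single solid region. Net area = 78.51 mm².

78.51 mm²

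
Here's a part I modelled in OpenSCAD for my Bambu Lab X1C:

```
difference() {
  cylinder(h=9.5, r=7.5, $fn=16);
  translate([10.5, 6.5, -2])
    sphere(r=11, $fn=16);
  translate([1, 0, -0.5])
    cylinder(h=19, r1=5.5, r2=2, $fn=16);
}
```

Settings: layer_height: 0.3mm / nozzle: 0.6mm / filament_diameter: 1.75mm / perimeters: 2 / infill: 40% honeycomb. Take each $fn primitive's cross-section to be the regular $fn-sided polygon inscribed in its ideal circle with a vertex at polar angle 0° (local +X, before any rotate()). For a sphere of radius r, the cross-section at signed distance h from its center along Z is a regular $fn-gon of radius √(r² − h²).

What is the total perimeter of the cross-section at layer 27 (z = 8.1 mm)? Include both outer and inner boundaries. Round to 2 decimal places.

At z = 8.1 mm: the cylinder: section is a regular 16-gon, circumradius r=7.5 (perimeter = 2·16·7.500·sin(180°/16) = 46.82 mm); the r=11 sphere at (10.5, 6.5) contributes a regular 16-gon of circumradius √(11²−10.1²) = 4.358 (perimeter = 2·16·4.358·sin(180°/16) = 27.20 mm); the cone at (1, 0): at t=0.453 of its height the radius interpolates to r₁+(r₂−r₁)t = 3.916, giving a regular 16-gon of that circumradius (perimeter = 2·16·3.916·sin(180°/16) = 24.45 mm); After the difference (first − rest): starting from the r=7.5 cylinder, the r=11 sphere at (10.5, 6.5) misses the remaining region (no effect); the cone at (1, 0) lies wholly inside it (removes its full 46.94 mm² and its 24.45 mm outline becomes a hole wall) — boundary (outer + 1 inner loop) = 71.27 mm. Overall, the cross-section is one region with 1 hole. Total boundary length (outer + inner) = 71.27 mm.

71.27 mm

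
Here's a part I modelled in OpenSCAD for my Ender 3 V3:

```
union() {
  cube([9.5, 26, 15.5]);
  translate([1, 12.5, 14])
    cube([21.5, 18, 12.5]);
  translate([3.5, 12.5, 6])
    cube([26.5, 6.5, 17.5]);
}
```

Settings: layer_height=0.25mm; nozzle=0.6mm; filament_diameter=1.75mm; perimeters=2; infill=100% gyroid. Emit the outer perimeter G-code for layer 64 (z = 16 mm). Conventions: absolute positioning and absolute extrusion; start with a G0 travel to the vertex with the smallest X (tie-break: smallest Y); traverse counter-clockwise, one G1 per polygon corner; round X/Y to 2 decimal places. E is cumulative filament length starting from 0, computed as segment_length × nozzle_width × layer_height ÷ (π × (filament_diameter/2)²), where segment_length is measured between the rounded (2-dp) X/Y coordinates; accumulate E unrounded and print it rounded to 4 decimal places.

At z = 16 mm: the cube is not intersected at this z (z outside [0, 15.5]); the 21.5×18 cube at (1, 12.5) contributes its full rectangle; the 26.5×6.5 cube at (3.5, 12.5) contributes its full rectangle; Combining (union): the regions partially overlap (shared area 123.50 mm²), so overlapping operands fuse into one piece — 1 connected region. The outline is a single polygon with 6 vertices. Extrusion per mm of travel: 0.6 × 0.25 / (π × 0.875²) = 0.062363. Accumulating E over each segment gives final E = 5.8621.

G0 X1.00 Y12.50 Z16.00
G1 X30.00 Y12.50 E1.8085
G1 X30.00 Y19.00 E2.2139
G1 X22.50 Y19.00 E2.6816
G1 X22.50 Y30.50 E3.3988
G1 X1.00 Y30.50 E4.7396
G1 X1.00 Y12.50 E5.8621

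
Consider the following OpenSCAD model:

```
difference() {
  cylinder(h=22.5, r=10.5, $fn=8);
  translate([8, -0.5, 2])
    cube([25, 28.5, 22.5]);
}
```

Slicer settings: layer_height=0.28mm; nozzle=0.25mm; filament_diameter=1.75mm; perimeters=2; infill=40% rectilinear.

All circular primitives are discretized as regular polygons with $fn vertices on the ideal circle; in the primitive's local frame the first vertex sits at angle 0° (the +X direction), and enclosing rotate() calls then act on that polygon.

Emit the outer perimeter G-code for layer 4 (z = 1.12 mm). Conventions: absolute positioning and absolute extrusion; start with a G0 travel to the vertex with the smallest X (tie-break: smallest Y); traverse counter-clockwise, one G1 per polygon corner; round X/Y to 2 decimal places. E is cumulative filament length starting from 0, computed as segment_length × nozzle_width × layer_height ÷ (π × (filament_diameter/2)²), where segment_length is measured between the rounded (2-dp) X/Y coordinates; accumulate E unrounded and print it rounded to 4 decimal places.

G0 X-10.50 Y0.00 Z1.12
G1 X-7.42 Y-7.42 E0.2338
G1 X0.00 Y-10.50 E0.4676
G1 X7.42 Y-7.42 E0.7014
G1 X10.50 Y0.00 E0.9352
G1 X7.42 Y7.42 E1.1690
G1 X0.00 Y10.50 E1.4028
G1 X-7.42 Y7.42 E1.6366
G1 X-10.50 Y0.00 E1.8704

At z = 1.12 mm: the r=10.5 cylinder gives a regular 8-gon of circumradius 10.5 (constant along its height); the cube at (8, -0.5) does not reach this height (z outside [2, 24.5]); After the difference (first − rest): none of the subtracted shapes is present at this height, so the r=10.5 cylinder is unchanged — 1 connected region. The outline is a single polygon with 8 vertices. Extrusion per mm of travel: 0.25 × 0.28 / (π × 0.875²) = 0.029103. Accumulating E over each segment gives final E = 1.8704.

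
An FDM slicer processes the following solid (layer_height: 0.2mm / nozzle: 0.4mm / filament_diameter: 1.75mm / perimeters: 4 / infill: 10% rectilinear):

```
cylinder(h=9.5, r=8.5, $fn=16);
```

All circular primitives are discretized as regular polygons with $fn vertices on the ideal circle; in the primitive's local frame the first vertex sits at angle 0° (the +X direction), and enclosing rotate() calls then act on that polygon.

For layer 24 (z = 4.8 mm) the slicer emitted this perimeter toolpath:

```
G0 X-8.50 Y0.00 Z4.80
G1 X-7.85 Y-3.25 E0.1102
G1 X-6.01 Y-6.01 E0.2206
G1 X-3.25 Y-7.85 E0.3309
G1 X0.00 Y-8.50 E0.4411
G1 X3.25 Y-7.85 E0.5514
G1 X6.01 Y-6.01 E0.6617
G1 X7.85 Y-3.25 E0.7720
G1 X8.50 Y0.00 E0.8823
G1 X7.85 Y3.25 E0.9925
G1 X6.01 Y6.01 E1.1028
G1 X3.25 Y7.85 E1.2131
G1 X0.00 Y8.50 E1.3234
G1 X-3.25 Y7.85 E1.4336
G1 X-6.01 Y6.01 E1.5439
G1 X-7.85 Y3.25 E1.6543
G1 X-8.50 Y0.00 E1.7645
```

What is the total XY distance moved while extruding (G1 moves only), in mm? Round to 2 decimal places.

Sum the Euclidean lengths of each G1 segment: total = 53.05 mm.

53.05 mm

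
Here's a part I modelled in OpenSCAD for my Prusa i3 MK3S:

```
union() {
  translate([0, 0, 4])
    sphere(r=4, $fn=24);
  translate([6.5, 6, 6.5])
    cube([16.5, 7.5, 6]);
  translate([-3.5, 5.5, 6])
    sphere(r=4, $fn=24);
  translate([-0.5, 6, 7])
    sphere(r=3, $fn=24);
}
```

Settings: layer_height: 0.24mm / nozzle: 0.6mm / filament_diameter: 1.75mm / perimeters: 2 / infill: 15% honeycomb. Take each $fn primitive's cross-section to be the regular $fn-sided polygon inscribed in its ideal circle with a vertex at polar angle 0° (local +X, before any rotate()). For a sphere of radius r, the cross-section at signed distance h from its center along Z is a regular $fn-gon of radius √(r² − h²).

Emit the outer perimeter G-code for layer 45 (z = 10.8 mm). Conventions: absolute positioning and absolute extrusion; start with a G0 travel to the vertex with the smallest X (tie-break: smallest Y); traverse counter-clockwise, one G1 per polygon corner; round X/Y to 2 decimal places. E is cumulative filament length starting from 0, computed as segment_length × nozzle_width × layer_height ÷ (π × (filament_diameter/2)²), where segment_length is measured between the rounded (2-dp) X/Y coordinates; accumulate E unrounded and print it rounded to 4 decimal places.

At z = 10.8 mm: the sphere is absent (|z−center|=6.800 > r=4); the cube at (6.5, 6) (footprint 16.5×7.5) is included at this height; the sphere at (-3.5, 5.5) is not intersected at this z (|z−center|=4.800 > r=4); the sphere at (-0.5, 6) does not reach this height (|z−center|=3.800 > r=3); Taking the union: only the 16.5×7.5 cube at (6.5, 6) is present, so the union is just that shape — 1 connected region. The outline is a single polygon with 4 vertices. Extrusion per mm of travel: 0.6 × 0.24 / (π × 0.875²) = 0.059868. Accumulating E over each segment gives final E = 2.8737.

G0 X6.50 Y6.00 Z10.80
G1 X23.00 Y6.00 E0.9878
G1 X23.00 Y13.50 E1.4368
G1 X6.50 Y13.50 E2.4247
G1 X6.50 Y6.00 E2.8737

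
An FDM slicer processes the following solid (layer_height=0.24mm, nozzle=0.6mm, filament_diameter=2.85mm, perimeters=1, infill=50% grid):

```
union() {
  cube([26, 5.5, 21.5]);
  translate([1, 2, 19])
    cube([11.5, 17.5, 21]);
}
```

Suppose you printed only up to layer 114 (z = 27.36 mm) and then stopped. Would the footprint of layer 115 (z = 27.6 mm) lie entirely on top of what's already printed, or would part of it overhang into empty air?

entirely on top

Compare the two slices. At z = 27.36: the cube is absent (z outside [0, 21.5]); the cube at (1, 2) is present — its section is the full 11.5×17.5 rectangle (area 201.25 mm²); Combining (union): only the 11.5×17.5 cube at (1, 2) is present, so the union is just that shape — area = 201.25 mm². At z = 27.6: the cube does not reach this height (z outside [0, 21.5]); the cube at (1, 2) (footprint 11.5×17.5) is included at this height (area 201.25 mm²); Taking the union: only the 11.5×17.5 cube at (1, 2) is present, so the union is just that shape — area = 201.25 mm². Checking containment: the cross-section at z = 27.6 is a subset of the cross-section at z = 27.36.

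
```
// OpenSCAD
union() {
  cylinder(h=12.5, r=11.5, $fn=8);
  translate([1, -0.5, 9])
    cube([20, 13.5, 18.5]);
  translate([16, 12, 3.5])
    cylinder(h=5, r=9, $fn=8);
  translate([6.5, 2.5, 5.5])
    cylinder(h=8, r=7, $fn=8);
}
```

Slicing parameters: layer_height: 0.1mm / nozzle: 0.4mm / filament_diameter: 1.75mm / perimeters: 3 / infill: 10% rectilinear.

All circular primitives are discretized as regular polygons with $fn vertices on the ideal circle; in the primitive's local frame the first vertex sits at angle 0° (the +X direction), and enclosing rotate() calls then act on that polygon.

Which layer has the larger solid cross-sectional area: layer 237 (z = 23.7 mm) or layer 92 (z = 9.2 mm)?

layer 92 (z = 9.2 mm)

Layer 237 (z = 23.7): the cylinder does not reach this height (z outside [0, 12.5]); the cube at (1, -0.5) is present — its section is the full 20×13.5 rectangle (area 270.00 mm²); the cylinder at (16, 12) is absent (z outside [3.5, 8.5]); the cylinder at (6.5, 2.5) is absent (z outside [5.5, 13.5]); Merging all regions: only the 20×13.5 cube at (1, -0.5) is present, so the union is just that shape — area = 270.00 mm². So its area = 270.00 mm². Layer 92 (z = 9.2): the cylinder: section is a regular 8-gon, circumradius r=11.5 (area = (8/2)·11.500²·sin(360°/8) = 374.06 mm²); the cube at (1, -0.5) is present — its section is the full 20×13.5 rectangle (area 270.00 mm²); the cylinder at (16, 12) is not intersected at this z (z outside [3.5, 8.5]); the r=7 cylinder at (6.5, 2.5) contributes a regular 8-gon of circumradius 7 (area = (8/2)·7.000²·sin(360°/8) = 138.59 mm²); Combining (union): the regions partially overlap — summed areas 782.65 mm² minus the doubly-counted overlap 223.90 mm² gives 558.75 mm² — area = 558.75 mm². So its area = 558.75 mm². Layer 92 is larger (558.75 vs 270.00 mm²).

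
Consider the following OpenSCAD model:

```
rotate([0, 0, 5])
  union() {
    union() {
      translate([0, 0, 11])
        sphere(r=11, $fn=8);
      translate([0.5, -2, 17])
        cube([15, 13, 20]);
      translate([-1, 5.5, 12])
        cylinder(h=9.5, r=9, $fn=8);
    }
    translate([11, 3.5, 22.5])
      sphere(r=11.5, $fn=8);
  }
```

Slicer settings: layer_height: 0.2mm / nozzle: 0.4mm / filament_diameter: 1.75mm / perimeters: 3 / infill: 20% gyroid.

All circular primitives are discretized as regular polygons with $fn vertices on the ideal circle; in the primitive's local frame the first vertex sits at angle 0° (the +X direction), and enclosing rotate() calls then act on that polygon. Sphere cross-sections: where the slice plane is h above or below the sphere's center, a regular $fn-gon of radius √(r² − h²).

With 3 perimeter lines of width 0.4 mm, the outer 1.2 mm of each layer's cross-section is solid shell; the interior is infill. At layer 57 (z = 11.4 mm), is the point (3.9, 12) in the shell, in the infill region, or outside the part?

outside

At z = 11.4 mm: the r=11 sphere contributes a regular 8-gon of circumradius √(11²−0.4²) = 10.993; the cube at (0.5, -2) is absent (z outside [17, 37]); the cylinder at (-1, 5.5) is absent (z outside [12, 21.5]); Combining (union): only the r=11 sphere is present, so the union is just that shape — 1 connected region; the sphere at (11, 3.5): section is a regular 8-gon, circumradius = √(r²−h²) = √(11.5²−11.1²) = 3.007; Taking the union: the regions partially overlap (shared area 5.34 mm²), so overlapping operands fuse into one piece — 1 connected region; (rotated 5° about Z; rotation is an isometry so areas/perimeters/island counts are preserved). Overall, the cross-section is a single solid region. Undo the 5° rotation: the query point maps to (4.931, 11.614) in the un-rotated model frame. The nearest boundary edge runs (0.00, 10.99)→(7.77, 7.77); distance from the point to it = 2.46 mm. The point is not inside any of the regions above, so it lies outside the cross-section (2.46 mm from the nearest boundary).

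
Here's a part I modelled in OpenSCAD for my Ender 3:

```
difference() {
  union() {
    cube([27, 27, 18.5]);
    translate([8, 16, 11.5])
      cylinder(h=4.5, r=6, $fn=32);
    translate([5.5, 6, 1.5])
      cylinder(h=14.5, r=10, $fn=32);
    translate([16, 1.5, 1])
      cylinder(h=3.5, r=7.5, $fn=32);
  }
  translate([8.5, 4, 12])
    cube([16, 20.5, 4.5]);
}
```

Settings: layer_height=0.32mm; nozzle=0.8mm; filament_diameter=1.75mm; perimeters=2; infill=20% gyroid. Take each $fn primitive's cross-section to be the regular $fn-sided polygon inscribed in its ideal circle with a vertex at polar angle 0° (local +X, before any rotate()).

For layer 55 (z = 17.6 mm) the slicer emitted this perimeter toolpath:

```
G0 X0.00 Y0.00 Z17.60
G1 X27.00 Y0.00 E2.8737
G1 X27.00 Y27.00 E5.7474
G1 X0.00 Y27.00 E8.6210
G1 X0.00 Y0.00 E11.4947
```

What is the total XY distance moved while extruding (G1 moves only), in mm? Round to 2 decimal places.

Sum the Euclidean lengths of each G1 segment: total = 108.00 mm.

108.00 mm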